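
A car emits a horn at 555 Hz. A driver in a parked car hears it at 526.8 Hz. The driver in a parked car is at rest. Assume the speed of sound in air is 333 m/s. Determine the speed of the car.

f' < f, so the car is receding.
f' = f · v/(v + v_s) ⇒ v_s = v · |1 − f/f'|.
v_s = 333 × |1 − 555/526.8| = 333 × 0.05353 ≈ 17.8 m/s.

17.8 m/s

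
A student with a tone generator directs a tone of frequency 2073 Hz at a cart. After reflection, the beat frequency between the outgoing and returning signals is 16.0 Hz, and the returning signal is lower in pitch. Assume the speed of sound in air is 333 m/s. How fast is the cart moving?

Double Doppler shift off a moving reflector: f₂ = f₀ · (v + u)/(v − u) (u > 0 toward emitter).
Returning signal is lower, so f₂ = f₀ − Δf = 2073 − 16 = 2057 Hz.
Rearranging, u = v · (f₂ − f₀)/(f₂ + f₀) = 333 × -16/4130 ≈ -1.29 m/s.
So the cart is moving at 1.29 m/s away from the emitter.

1.29 m/s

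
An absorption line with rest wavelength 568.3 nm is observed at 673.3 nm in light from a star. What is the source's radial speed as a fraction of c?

0.168c

λ'/λ₀ = 1.1848 > 1 (redshift), so the source is receding.
λ'/λ₀ = √((1 + β)/(1 − β)) for a receding source ⇒ β = (r² − 1)/(r² + 1) with r = λ'/λ₀.
β = (1.4037 − 1)/(1.4037 + 1) ≈ 0.168.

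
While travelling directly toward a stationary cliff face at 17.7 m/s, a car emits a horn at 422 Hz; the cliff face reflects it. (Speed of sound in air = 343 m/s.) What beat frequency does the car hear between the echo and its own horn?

45.9 Hz

The cliff face receives the sound from a moving source: f₁ = f₀ · v/(v − v_e) = 422 × 343/325.3 ≈ 445.0 Hz.
On the return leg the car is a moving observer: f₂ = f₁ · (v + v_e)/v = 445.0 × 360.7/343 ≈ 467.9 Hz.
Equivalently f₂ = f₀ · (v + v_e)/(v − v_e).
Beat against the emitted tone: |f₂ − f₀| = 2v_e·f₀/(v − v_e) = 2 × 17.7 × 422/325.3 ≈ 45.9 Hz.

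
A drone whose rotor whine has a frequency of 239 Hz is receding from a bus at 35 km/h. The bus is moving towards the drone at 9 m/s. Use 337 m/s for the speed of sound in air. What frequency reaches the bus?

35 km/h = 9.722 m/s.
Both move, so f' = f · (v + v_o)/(v + v_s).
f' = 239 × (337 + 9)/(337 + 9.722) = 239 × 346/346.72 ≈ 239 Hz.

239 Hz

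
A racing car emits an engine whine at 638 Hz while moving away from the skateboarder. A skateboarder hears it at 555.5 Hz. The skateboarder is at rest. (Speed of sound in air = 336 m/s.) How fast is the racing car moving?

50 m/s

f' = f · v/(v + v_s) ⇒ v_s = v · |1 − f/f'|.
v_s = 336 × |1 − 638/555.5| = 336 × 0.1485 ≈ 50 m/s.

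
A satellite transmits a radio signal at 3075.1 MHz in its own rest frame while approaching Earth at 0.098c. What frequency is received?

3392.8 MHz

Relativistic Doppler for frequency: f' = f₀ · √((1 + β)/(1 − β)).
f' = 3075.1 × √(1.0980/0.9020) = 3075.1 × 1.10331 ≈ 3392.8 MHz.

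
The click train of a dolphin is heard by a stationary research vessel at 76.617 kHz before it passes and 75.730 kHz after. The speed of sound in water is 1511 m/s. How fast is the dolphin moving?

f₁/f₂ = (v + v_s)/(v − v_s), so v_s = v · (f₁ − f₂)/(f₁ + f₂).
v_s = 1511 × (76.617 − 75.730)/(76.617 + 75.730) = 1511 × 0.887/152.347 ≈ 8.8 m/s.

8.8 m/s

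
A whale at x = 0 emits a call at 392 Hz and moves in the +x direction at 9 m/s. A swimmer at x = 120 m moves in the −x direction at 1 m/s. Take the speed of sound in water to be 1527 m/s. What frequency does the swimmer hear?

395 Hz

The observer lies on the +x side, so the source is heading toward the observer and the observer is heading toward the source.
With source approaching and observer approaching, f' = f · (v + v_o)/(v − v_s).
f' = 392 × (1527 + 1)/(1527 − 9) = 392 × 1528/1518 ≈ 395 Hz.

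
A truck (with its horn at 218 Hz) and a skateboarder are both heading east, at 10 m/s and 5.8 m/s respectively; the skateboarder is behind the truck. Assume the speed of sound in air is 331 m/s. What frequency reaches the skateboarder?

The skateboarder is behind, so the truck is moving away from it while the skateboarder is moving toward the truck.
General Doppler shift: f' = f · (v + v_o)/(v + v_s).
f' = 218 × (331 + 5.8)/(331 + 10) = 218 × 336.8/341 ≈ 215 Hz.

215 Hz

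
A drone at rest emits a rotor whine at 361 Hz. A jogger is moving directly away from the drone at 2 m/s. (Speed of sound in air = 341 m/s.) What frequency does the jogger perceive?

Only the observer moves, away from the source, so f' = f · (v − v_o)/v.
f' = 361 × (341 − 2)/341 = 361 × 339/341 ≈ 359 Hz.

359 Hz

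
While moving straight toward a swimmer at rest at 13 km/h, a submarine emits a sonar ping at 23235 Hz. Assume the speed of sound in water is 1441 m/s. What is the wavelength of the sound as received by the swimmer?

13 km/h = 3.611 m/s.
Only the source moves, toward the listener, so f' = f · v/(v − v_s).
f' = 23235 × 1441/(1441 − 3.611) ≈ 23293 Hz.
λ' = v/f' = 1441/23293.4 ≈ 6.2 cm.

6.2 cm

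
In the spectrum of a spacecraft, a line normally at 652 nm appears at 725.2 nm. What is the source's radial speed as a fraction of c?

λ'/λ₀ = 1.1123 > 1 (redshift), so the source is receding.
λ'/λ₀ = √((1 + β)/(1 − β)) for a receding source ⇒ β = (r² − 1)/(r² + 1) with r = λ'/λ₀.
β = (1.2371 − 1)/(1.2371 + 1) ≈ 0.106.

0.106c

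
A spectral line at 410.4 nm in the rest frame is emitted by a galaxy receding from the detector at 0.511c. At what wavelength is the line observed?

721.4 nm

Relativistic Doppler for wavelength: λ' = λ₀ · √((1 + β)/(1 − β)).
λ' = 410.4 × √(1.5110/0.4890) = 410.4 × 1.75783 ≈ 721.4 nm.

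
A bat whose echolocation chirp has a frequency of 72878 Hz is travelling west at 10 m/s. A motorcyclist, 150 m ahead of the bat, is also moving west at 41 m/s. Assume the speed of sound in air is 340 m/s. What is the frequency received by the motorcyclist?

66032 Hz

The motorcyclist is ahead, so the bat is moving toward it while the motorcyclist is moving away from the bat.
General Doppler shift: f' = f · (v − v_o)/(v − v_s).
f' = 72878 × (340 − 41)/(340 − 10) = 72878 × 299/330 ≈ 66032 Hz.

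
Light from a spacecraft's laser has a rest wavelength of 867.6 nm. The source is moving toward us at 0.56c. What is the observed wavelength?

460.8 nm

Relativistic Doppler for wavelength: λ' = λ₀ · √((1 − β)/(1 + β)).
λ' = 867.6 × √(0.4400/1.5600) = 867.6 × 0.53109 ≈ 460.8 nm.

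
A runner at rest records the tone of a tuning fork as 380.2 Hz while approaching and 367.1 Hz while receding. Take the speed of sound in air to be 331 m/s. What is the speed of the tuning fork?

f₁/f₂ = (v + v_s)/(v − v_s), so v_s = v · (f₁ − f₂)/(f₁ + f₂).
v_s = 331 × (380.2 − 367.1)/(380.2 + 367.1) = 331 × 13.1/747.3 ≈ 5.8 m/s.

5.8 m/s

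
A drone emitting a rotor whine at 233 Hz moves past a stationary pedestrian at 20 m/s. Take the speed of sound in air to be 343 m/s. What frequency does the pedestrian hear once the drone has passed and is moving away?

Receding: f₂ = f · v/(v + v_s) = 233 × 343/363 ≈ 220 Hz.

220 Hz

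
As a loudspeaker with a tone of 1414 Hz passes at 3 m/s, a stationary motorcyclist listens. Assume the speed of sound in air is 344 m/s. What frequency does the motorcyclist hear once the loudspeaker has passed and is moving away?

Receding: f₂ = f · v/(v + v_s) = 1414 × 344/347 ≈ 1402 Hz.

1402 Hz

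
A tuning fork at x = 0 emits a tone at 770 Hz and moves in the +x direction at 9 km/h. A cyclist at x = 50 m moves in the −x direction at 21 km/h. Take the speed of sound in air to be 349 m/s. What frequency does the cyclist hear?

789 Hz

9 km/h = 2.5 m/s; 21 km/h = 5.833 m/s.
The observer lies on the +x side, so the source is heading toward the observer and the observer is heading toward the source.
Both move, so f' = f · (v + v_o)/(v − v_s).
f' = 770 × (349 + 5.833)/(349 − 2.5) = 770 × 354.83/346.5 ≈ 789 Hz.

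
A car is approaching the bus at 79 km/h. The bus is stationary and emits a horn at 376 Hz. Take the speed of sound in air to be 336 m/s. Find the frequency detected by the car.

401 Hz

79 km/h = 21.94 m/s.
Only the observer moves, toward the source, so f' = f · (v + v_o)/v.
f' = 376 × (336 + 21.94)/336 = 376 × 357.94/336 ≈ 401 Hz.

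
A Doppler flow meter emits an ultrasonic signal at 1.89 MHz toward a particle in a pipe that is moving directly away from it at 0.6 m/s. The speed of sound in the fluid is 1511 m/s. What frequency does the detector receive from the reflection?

1.8885 MHz

At the particle in a pipe (a moving observer), f₁ = f₀ · (v − u)/v = 1.89 × 1510.4/1511 ≈ 1.8892 MHz.
The reflection then acts as a moving source: f₂ = f₁ · v/(v + u) ≈ 1.8885 MHz.
Equivalently f₂ = f₀ · (v − u)/(v + u).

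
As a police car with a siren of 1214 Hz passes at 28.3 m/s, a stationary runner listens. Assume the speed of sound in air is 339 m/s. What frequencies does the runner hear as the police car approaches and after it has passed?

Approaching: f₁ = f · v/(v − v_s) = 1214 × 339/310.7 ≈ 1325 Hz.
Receding: f₂ = f · v/(v + v_s) = 1214 × 339/367.3 ≈ 1120 Hz.

1325 Hz approaching; 1120 Hz receding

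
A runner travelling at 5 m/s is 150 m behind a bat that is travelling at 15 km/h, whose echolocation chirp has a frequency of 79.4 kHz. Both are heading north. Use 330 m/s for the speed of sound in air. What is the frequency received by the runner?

79.6 kHz

15 km/h = 4.167 m/s.
The runner is behind, so the bat is moving away from it while the runner is moving toward the bat.
Both move, so f' = f · (v + v_o)/(v + v_s).
f' = 79.4 × (330 + 5)/(330 + 4.167) = 79.4 × 335/334.17 ≈ 79.6 kHz.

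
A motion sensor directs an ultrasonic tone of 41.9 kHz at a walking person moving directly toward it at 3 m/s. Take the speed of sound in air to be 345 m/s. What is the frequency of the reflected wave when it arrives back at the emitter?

The walking person first receives the wave as a moving observer: f₁ = f₀ · (v + u)/v = 41.9 × (345 + 3)/345 ≈ 42.3 kHz.
On reflection it acts as a source moving toward the stationary detector: f₂ = f₁ · v/(v − u) = 42.3 × 345/342 ≈ 42.6 kHz.
Equivalently f₂ = f₀ · (v + u)/(v − u).

42.6 kHz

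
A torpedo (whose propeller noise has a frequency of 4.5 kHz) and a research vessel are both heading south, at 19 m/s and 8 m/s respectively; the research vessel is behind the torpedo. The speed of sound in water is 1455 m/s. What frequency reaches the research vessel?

4.47 kHz

The research vessel is behind, so the torpedo is moving away from it while the research vessel is moving toward the torpedo.
With source receding and observer approaching, f' = f · (v + v_o)/(v + v_s).
f' = 4.5 × (1455 + 8)/(1455 + 19) = 4.5 × 1463/1474 ≈ 4.47 kHz.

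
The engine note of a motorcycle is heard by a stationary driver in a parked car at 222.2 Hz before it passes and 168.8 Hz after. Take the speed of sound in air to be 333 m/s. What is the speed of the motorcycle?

45 m/s

f₁/f₂ = (v + v_s)/(v − v_s), so v_s = v · (f₁ − f₂)/(f₁ + f₂).
v_s = 333 × (222.2 − 168.8)/(222.2 + 168.8) = 333 × 53.4/391.0 ≈ 45 m/s.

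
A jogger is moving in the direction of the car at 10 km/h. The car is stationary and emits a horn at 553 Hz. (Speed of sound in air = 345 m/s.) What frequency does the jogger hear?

10 km/h = 2.778 m/s.
Moving observer, stationary source: f' = f · (v + v_o)/v.
f' = 553 × (345 + 2.778)/345 = 553 × 347.78/345 ≈ 557 Hz.

557 Hz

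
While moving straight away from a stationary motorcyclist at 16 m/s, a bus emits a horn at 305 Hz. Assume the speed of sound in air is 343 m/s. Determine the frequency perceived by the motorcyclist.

291 Hz

Moving source, stationary observer: f' = f · v/(v + v_s) since the source is receding.
f' = 305 × 343/(343 + 16) = 305 × 343/359 ≈ 291 Hz.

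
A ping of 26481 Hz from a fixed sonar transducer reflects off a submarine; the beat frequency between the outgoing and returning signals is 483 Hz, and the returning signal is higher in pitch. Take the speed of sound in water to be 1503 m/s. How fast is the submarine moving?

Double Doppler shift off a moving reflector: f₂ = f₀ · (v + u)/(v − u) (u > 0 toward emitter).
Returning signal is higher, so f₂ = f₀ + Δf = 26481 + 483 = 26964 Hz.
Rearranging, u = v · (f₂ − f₀)/(f₂ + f₀) = 1503 × 483/53445 ≈ 13.6 m/s.
So the submarine is moving at 13.6 m/s toward the emitter.

13.6 m/s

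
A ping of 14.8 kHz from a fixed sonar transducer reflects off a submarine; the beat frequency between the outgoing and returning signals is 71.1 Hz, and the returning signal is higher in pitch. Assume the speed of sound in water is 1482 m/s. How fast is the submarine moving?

3.6 m/s

Double Doppler shift off a moving reflector: f₂ = f₀ · (v + u)/(v − u) (u > 0 toward emitter).
Returning signal is higher, so f₂ = f₀ + Δf = 14800 + 71.1 = 14871.1 Hz.
Rearranging, u = v · (f₂ − f₀)/(f₂ + f₀) = 1482 × 71.1/29671.1 ≈ 3.6 m/s.
So the submarine is moving at 3.6 m/s toward the emitter.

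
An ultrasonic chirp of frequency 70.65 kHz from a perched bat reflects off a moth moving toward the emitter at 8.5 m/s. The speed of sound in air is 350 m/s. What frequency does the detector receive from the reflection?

The moth first receives the wave as a moving observer: f₁ = f₀ · (v + u)/v = 70.65 × (350 + 8.5)/350 ≈ 72.4 kHz.
The reflection then acts as a moving source: f₂ = f₁ · v/(v − u) ≈ 74.2 kHz.
Equivalently f₂ = f₀ · (v + u)/(v − u).

74.2 kHz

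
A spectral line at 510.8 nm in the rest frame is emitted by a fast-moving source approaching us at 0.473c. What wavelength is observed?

305.5 nm

Relativistic Doppler for wavelength: λ' = λ₀ · √((1 − β)/(1 + β)).
λ' = 510.8 × √(0.5270/1.4730) = 510.8 × 0.59814 ≈ 305.5 nm.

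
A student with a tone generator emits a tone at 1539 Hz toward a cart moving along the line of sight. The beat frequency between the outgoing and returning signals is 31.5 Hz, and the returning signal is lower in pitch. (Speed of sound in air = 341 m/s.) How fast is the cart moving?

3.5 m/s

Double Doppler shift off a moving reflector: f₂ = f₀ · (v + u)/(v − u) (u > 0 toward emitter).
Returning signal is lower, so f₂ = f₀ − Δf = 1539 − 31.5 = 1507.5 Hz.
Rearranging, u = v · (f₂ − f₀)/(f₂ + f₀) = 341 × -31.5/3046.5 ≈ -3.5 m/s.
So the cart is moving at 3.5 m/s away from the emitter.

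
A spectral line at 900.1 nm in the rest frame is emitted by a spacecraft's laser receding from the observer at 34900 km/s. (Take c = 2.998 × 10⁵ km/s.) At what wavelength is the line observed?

β = v/c = 34900/299800 = 0.1164.
Relativistic Doppler for wavelength: λ' = λ₀ · √((1 + β)/(1 − β)).
λ' = 900.1 × √(1.1164/0.8836) = 900.1 × 1.12405 ≈ 1011.8 nm.

1011.8 nm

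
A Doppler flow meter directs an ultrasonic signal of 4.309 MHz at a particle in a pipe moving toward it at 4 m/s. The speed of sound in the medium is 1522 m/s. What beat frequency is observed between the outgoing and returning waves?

22709 Hz

The particle in a pipe first receives the wave as a moving observer: f₁ = f₀ · (v + u)/v = 4.309 × (1522 + 4)/1522 ≈ 4.3203 MHz.
The reflection then acts as a moving source: f₂ = f₁ · v/(v − u) ≈ 4.3317 MHz.
Beat frequency (with f₀ = 4309000 Hz): |f₂ − f₀| = 2u·f₀/(v − u) = 2 × 4 × 4309000/1518 ≈ 22709 Hz.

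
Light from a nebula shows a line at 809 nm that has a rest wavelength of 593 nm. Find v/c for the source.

0.301

λ'/λ₀ = 1.3642 > 1 (redshift), so the source is receding.
λ'/λ₀ = √((1 + β)/(1 − β)) for a receding source ⇒ β = (r² − 1)/(r² + 1) with r = λ'/λ₀.
β = (1.8612 − 1)/(1.8612 + 1) ≈ 0.301.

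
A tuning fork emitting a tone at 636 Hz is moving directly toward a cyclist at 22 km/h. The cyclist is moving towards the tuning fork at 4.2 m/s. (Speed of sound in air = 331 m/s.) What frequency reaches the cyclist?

22 km/h = 6.111 m/s.
Both move, so f' = f · (v + v_o)/(v − v_s).
f' = 636 × (331 + 4.2)/(331 − 6.111) = 636 × 335.2/324.89 ≈ 656 Hz.

656 Hz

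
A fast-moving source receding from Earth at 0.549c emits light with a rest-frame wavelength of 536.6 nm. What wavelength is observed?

Relativistic Doppler for wavelength: λ' = λ₀ · √((1 + β)/(1 − β)).
λ' = 536.6 × √(1.5490/0.4510) = 536.6 × 1.85326 ≈ 994.5 nm.

994.5 nm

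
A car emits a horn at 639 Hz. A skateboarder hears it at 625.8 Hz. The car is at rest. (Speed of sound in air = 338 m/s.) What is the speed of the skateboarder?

f' < f, so the skateboarder is receding.
f' = f · (v − v_o)/v ⇒ v_o = v · |f'/f − 1|.
v_o = 338 × |625.8/639 − 1| = 338 × 0.02066 ≈ 7.0 m/s.

7.0 m/s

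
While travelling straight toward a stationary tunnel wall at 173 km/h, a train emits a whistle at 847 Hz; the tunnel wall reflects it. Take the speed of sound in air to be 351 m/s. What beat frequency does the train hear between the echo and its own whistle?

173 km/h = 48.06 m/s.
The tunnel wall receives the sound from a moving source: f₁ = f₀ · v/(v − v_e) = 847 × 351/302.94 ≈ 981 Hz.
On the return leg the train is a moving observer: f₂ = f₁ · (v + v_e)/v = 981 × 399.06/351 ≈ 1116 Hz.
Equivalently f₂ = f₀ · (v + v_e)/(v − v_e).
Beat against the emitted tone: |f₂ − f₀| = 2v_e·f₀/(v − v_e) = 2 × 48.06 × 847/302.94 ≈ 269 Hz.

269 Hz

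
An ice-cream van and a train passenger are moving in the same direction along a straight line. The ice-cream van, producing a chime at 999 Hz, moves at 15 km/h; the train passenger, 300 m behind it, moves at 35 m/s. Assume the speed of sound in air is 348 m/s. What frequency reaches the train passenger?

15 km/h = 4.167 m/s.
The train passenger is behind, so the ice-cream van is moving away from it while the train passenger is moving toward the ice-cream van.
General Doppler shift: f' = f · (v + v_o)/(v + v_s).
f' = 999 × (348 + 35)/(348 + 4.167) = 999 × 383/352.17 ≈ 1086 Hz.

1086 Hz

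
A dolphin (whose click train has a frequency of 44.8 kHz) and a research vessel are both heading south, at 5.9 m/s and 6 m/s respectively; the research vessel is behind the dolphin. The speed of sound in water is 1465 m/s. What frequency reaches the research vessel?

44.8 kHz

The research vessel is behind, so the dolphin is moving away from it while the research vessel is moving toward the dolphin.
Both move, so f' = f · (v + v_o)/(v + v_s).
f' = 44.8 × (1465 + 6)/(1465 + 5.9) = 44.8 × 1471/1470.9 ≈ 44.8 kHz.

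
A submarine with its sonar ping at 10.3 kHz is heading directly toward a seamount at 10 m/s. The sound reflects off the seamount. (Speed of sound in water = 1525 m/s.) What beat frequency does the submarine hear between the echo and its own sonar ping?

The seamount receives the sound from a moving source: f₁ = f₀ · v/(v − v_e) = 10.3 × 1525/1515 ≈ 10.3680 kHz.
On the return leg the submarine is a moving observer: f₂ = f₁ · (v + v_e)/v = 10.3680 × 1535/1525 ≈ 10.4360 kHz.
Equivalently f₂ = f₀ · (v + v_e)/(v − v_e).
Beat against the emitted tone (with f₀ = 10300 Hz): |f₂ − f₀| = 2v_e·f₀/(v − v_e) = 2 × 10 × 10300/1515 ≈ 136 Hz.

136 Hz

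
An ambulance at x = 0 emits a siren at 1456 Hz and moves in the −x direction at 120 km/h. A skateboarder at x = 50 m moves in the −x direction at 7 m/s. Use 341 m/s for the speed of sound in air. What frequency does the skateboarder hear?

1354 Hz

120 km/h = 33.33 m/s.
The observer lies on the +x side, so the source is heading away from the observer and the observer is heading toward the source.
General Doppler shift: f' = f · (v + v_o)/(v + v_s).
f' = 1456 × (341 + 7)/(341 + 33.33) = 1456 × 348/374.33 ≈ 1354 Hz.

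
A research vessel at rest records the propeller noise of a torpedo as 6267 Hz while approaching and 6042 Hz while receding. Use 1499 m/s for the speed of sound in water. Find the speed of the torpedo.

27 m/s

f₁/f₂ = (v + v_s)/(v − v_s), so v_s = v · (f₁ − f₂)/(f₁ + f₂).
v_s = 1499 × (6267 − 6042)/(6267 + 6042) = 1499 × 225/12309 ≈ 27 m/s.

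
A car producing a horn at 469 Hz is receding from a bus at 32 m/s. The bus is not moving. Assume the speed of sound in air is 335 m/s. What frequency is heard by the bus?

Moving source, stationary observer: f' = f · v/(v + v_s) since the source is receding.
f' = 469 × 335/(335 + 32) = 469 × 335/367 ≈ 428 Hz.

428 Hz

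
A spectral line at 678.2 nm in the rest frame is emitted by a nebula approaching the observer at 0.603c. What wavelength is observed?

Relativistic Doppler for wavelength: λ' = λ₀ · √((1 − β)/(1 + β)).
λ' = 678.2 × √(0.3970/1.6030) = 678.2 × 0.49766 ≈ 337.5 nm.

337.5 nm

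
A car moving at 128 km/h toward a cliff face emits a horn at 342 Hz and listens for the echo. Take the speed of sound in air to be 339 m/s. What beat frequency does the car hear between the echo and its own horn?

80 Hz

128 km/h = 35.56 m/s.
The cliff face receives the sound from a moving source: f₁ = f₀ · v/(v − v_e) = 342 × 339/303.44 ≈ 382.1 Hz.
On the return leg the car is a moving observer: f₂ = f₁ · (v + v_e)/v = 382.1 × 374.56/339 ≈ 422.1 Hz.
Beat against the emitted tone: |f₂ − f₀| = 2v_e·f₀/(v − v_e) = 2 × 35.56 × 342/303.44 ≈ 80 Hz.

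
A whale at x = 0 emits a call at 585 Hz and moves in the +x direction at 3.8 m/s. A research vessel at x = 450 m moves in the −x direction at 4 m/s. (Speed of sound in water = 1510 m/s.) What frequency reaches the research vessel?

The observer lies on the +x side, so the source is heading toward the observer and the observer is heading toward the source.
General Doppler shift: f' = f · (v + v_o)/(v − v_s).
f' = 585 × (1510 + 4)/(1510 − 3.8) = 585 × 1514/1506.2 ≈ 588 Hz.

588 Hz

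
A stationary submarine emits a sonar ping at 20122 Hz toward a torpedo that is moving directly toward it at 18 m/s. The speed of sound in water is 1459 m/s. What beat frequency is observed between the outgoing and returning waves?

The torpedo first receives the wave as a moving observer: f₁ = f₀ · (v + u)/v = 20122 × (1459 + 18)/1459 ≈ 20370 Hz.
On reflection it acts as a source moving toward the stationary detector: f₂ = f₁ · v/(v − u) = 20370 × 1459/1441 ≈ 20625 Hz.
Equivalently f₂ = f₀ · (v + u)/(v − u).
Beat frequency: |f₂ − f₀| = 2u·f₀/(v − u) = 2 × 18 × 20122/1441 ≈ 503 Hz.

503 Hz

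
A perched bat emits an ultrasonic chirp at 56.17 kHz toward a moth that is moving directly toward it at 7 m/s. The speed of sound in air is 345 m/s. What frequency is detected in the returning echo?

58.5 kHz

At the moth (a moving observer), f₁ = f₀ · (v + u)/v = 56.17 × 352/345 ≈ 57.3 kHz.
On reflection it acts as a source moving toward the stationary detector: f₂ = f₁ · v/(v − u) = 57.3 × 345/338 ≈ 58.5 kHz.
Equivalently f₂ = f₀ · (v + u)/(v − u).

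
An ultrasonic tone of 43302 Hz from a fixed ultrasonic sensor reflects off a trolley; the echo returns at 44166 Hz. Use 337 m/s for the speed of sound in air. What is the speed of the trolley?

3.3 m/s

Double Doppler shift off a moving reflector: f₂ = f₀ · (v + u)/(v − u) (u > 0 toward emitter).
Rearranging, u = v · (f₂ − f₀)/(f₂ + f₀) = 337 × 864/87468 ≈ 3.3 m/s.
So the trolley is moving at 3.3 m/s toward the emitter.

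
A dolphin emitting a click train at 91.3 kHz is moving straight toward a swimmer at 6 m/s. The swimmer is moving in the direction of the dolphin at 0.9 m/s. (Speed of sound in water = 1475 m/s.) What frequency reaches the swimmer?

91.7 kHz

With source approaching and observer approaching, f' = f · (v + v_o)/(v − v_s).
f' = 91.3 × (1475 + 0.9)/(1475 − 6) = 91.3 × 1475.9/1469 ≈ 91.7 kHz.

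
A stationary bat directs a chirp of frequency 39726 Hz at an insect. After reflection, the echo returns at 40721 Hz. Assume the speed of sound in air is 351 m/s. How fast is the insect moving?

Double Doppler shift off a moving reflector: f₂ = f₀ · (v + u)/(v − u) (u > 0 toward emitter).
Rearranging, u = v · (f₂ − f₀)/(f₂ + f₀) = 351 × 995/80447 ≈ 4.3 m/s.
So the insect is moving at 4.3 m/s toward the emitter.

4.3 m/s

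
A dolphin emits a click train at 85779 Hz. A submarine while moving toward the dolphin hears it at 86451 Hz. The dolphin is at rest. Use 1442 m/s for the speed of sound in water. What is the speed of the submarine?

f' = f · (v + v_o)/v ⇒ v_o = v · |f'/f − 1|.
v_o = 1442 × |86451/85779 − 1| = 1442 × 0.007834 ≈ 11.3 m/s.

11.3 m/s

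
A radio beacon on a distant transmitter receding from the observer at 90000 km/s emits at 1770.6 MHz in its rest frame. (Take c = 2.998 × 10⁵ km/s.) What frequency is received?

β = v/c = 90000/299800 = 0.3002.
Relativistic Doppler for frequency: f' = f₀ · √((1 − β)/(1 + β)).
f' = 1770.6 × √(0.6998/1.3002) = 1770.6 × 0.73364 ≈ 1299.0 MHz.

1299.0 MHz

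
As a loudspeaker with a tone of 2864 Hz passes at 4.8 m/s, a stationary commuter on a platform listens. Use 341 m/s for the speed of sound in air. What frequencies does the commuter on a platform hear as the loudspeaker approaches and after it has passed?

Approaching: f₁ = f · v/(v − v_s) = 2864 × 341/336.2 ≈ 2905 Hz.
Receding: f₂ = f · v/(v + v_s) = 2864 × 341/345.8 ≈ 2824 Hz.

2905 Hz approaching; 2824 Hz receding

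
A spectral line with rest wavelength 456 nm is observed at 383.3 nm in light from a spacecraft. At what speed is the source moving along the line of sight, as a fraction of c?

λ'/λ₀ = 0.8406 < 1 (blueshift), so the source is approaching.
λ'/λ₀ = √((1 − β)/(1 + β)) for an approaching source ⇒ β = (1 − r²)/(1 + r²) with r = λ'/λ₀.
β = (1 − 0.7066)/(1 + 0.7066) ≈ 0.172.

0.172c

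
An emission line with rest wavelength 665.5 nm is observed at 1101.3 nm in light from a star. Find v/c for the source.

0.465c

λ'/λ₀ = 1.6548 > 1 (redshift), so the source is receding.
λ'/λ₀ = √((1 + β)/(1 − β)) for a receding source ⇒ β = (r² − 1)/(r² + 1) with r = λ'/λ₀.
β = (2.7385 − 1)/(2.7385 + 1) ≈ 0.465.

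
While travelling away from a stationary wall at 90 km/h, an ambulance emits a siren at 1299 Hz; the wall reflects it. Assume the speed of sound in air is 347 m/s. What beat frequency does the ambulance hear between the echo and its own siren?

175 Hz

90 km/h = 25 m/s.
The wall receives the sound from a moving source: f₁ = f₀ · v/(v + v_e) = 1299 × 347/372 ≈ 1211.7 Hz.
On the return leg the ambulance is a moving observer: f₂ = f₁ · (v − v_e)/v = 1211.7 × 322/347 ≈ 1124.4 Hz.
Equivalently f₂ = f₀ · (v − v_e)/(v + v_e).
Beat against the emitted tone: |f₂ − f₀| = 2v_e·f₀/(v + v_e) = 2 × 25 × 1299/372 ≈ 175 Hz.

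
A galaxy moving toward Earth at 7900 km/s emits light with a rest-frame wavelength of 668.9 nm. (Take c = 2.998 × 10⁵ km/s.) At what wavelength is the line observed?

β = v/c = 7900/299800 = 0.0264.
Relativistic Doppler for wavelength: λ' = λ₀ · √((1 − β)/(1 + β)).
λ' = 668.9 × √(0.9736/1.0264) = 668.9 × 0.97399 ≈ 651.5 nm.

651.5 nm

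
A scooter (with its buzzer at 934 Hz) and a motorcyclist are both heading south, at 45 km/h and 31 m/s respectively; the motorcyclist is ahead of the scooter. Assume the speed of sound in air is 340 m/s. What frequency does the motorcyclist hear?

45 km/h = 12.5 m/s.
The motorcyclist is ahead, so the scooter is moving toward it while the motorcyclist is moving away from the scooter.
Both move, so f' = f · (v − v_o)/(v − v_s).
f' = 934 × (340 − 31)/(340 − 12.5) = 934 × 309/327.5 ≈ 881 Hz.

881 Hz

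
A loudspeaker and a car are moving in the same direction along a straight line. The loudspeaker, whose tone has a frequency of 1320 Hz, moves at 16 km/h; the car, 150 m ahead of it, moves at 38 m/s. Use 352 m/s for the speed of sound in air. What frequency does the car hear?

1193 Hz

16 km/h = 4.444 m/s.
The car is ahead, so the loudspeaker is moving toward it while the car is moving away from the loudspeaker.
With source approaching and observer receding, f' = f · (v − v_o)/(v − v_s).
f' = 1320 × (352 − 38)/(352 − 4.444) = 1320 × 314/347.56 ≈ 1193 Hz.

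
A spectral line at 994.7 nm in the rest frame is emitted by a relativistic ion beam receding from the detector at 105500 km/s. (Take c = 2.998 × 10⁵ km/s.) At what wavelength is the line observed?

β = v/c = 105500/299800 = 0.3519.
Relativistic Doppler for wavelength: λ' = λ₀ · √((1 + β)/(1 − β)).
λ' = 994.7 × √(1.3519/0.6481) = 994.7 × 1.44428 ≈ 1436.6 nm.

1436.6 nm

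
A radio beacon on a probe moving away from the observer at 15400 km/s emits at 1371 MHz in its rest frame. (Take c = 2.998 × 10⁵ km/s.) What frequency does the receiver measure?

β = v/c = 15400/299800 = 0.0514.
Relativistic Doppler for frequency: f' = f₀ · √((1 − β)/(1 + β)).
f' = 1371 × √(0.9486/1.0514) = 1371 × 0.94989 ≈ 1302.3 MHz.

1302.3 MHz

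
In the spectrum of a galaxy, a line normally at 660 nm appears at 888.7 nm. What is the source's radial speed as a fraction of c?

λ'/λ₀ = 1.3465 > 1 (redshift), so the source is receding.
λ'/λ₀ = √((1 + β)/(1 − β)) for a receding source ⇒ β = (r² − 1)/(r² + 1) with r = λ'/λ₀.
β = (1.8131 − 1)/(1.8131 + 1) ≈ 0.289.

0.289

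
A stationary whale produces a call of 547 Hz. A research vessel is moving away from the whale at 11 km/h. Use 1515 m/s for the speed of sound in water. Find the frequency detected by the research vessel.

546 Hz

11 km/h = 3.056 m/s.
Only the observer moves, away from the source, so f' = f · (v − v_o)/v.
f' = 547 × (1515 − 3.056)/1515 = 547 × 1511.9/1515 ≈ 546 Hz.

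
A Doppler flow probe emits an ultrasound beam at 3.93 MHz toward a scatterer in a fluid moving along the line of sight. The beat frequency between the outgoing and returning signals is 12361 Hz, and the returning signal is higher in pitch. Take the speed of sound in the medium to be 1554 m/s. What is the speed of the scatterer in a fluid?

2.44 m/s

Double Doppler shift off a moving reflector: f₂ = f₀ · (v + u)/(v − u) (u > 0 toward emitter).
Returning signal is higher, so f₂ = f₀ + Δf = 3930000 + 12361 = 3942361 Hz.
Rearranging, u = v · (f₂ − f₀)/(f₂ + f₀) = 1554 × 12361/7872361 ≈ 2.44 m/s.
So the scatterer in a fluid is moving at 2.44 m/s toward the emitter.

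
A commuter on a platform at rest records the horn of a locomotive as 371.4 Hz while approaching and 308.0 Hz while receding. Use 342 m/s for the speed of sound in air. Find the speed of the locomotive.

32 m/s

f₁/f₂ = (v + v_s)/(v − v_s), so v_s = v · (f₁ − f₂)/(f₁ + f₂).
v_s = 342 × (371.4 − 308.0)/(371.4 + 308.0) = 342 × 63.4/679.4 ≈ 32 m/s.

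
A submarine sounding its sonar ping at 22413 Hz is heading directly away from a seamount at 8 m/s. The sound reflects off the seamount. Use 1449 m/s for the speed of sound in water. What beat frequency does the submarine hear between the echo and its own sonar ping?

The seamount receives the sound from a moving source: f₁ = f₀ · v/(v + v_e) = 22413 × 1449/1457 ≈ 22290 Hz.
On the return leg the submarine is a moving observer: f₂ = f₁ · (v − v_e)/v = 22290 × 1441/1449 ≈ 22167 Hz.
Equivalently f₂ = f₀ · (v − v_e)/(v + v_e).
Beat against the emitted tone: |f₂ − f₀| = 2v_e·f₀/(v + v_e) = 2 × 8 × 22413/1457 ≈ 246 Hz.

246 Hz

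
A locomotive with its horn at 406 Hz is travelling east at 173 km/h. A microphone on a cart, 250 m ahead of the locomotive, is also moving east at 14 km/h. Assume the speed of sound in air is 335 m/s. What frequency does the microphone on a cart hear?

468 Hz

173 km/h = 48.06 m/s; 14 km/h = 3.889 m/s.
The microphone on a cart is ahead, so the locomotive is moving toward it while the microphone on a cart is moving away from the locomotive.
With source approaching and observer receding, f' = f · (v − v_o)/(v − v_s).
f' = 406 × (335 − 3.889)/(335 − 48.06) = 406 × 331.11/286.94 ≈ 468 Hz.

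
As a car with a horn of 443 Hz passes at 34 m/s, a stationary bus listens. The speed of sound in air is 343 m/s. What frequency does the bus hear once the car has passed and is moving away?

403 Hz

Receding: f₂ = f · v/(v + v_s) = 443 × 343/377 ≈ 403 Hz.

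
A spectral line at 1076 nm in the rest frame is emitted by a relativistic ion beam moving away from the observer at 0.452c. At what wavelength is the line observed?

Relativistic Doppler for wavelength: λ' = λ₀ · √((1 + β)/(1 − β)).
λ' = 1076 × √(1.4520/0.5480) = 1076 × 1.62777 ≈ 1751.5 nm.

1751.5 nm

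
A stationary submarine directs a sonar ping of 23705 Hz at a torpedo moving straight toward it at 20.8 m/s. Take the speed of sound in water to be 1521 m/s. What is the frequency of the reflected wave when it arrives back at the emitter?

24362 Hz

The torpedo first receives the wave as a moving observer: f₁ = f₀ · (v + u)/v = 23705 × (1521 + 20.8)/1521 ≈ 24029 Hz.
The reflection then acts as a moving source: f₂ = f₁ · v/(v − u) ≈ 24362 Hz.
Equivalently f₂ = f₀ · (v + u)/(v − u).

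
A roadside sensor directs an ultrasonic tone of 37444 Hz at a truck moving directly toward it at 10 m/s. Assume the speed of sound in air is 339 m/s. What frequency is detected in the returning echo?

39720 Hz

The truck first receives the wave as a moving observer: f₁ = f₀ · (v + u)/v = 37444 × (339 + 10)/339 ≈ 38549 Hz.
The reflection then acts as a moving source: f₂ = f₁ · v/(v − u) ≈ 39720 Hz.
Equivalently f₂ = f₀ · (v + u)/(v − u).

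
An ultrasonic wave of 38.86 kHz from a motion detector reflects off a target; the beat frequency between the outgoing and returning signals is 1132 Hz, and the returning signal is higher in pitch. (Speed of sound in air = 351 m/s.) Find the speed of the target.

Double Doppler shift off a moving reflector: f₂ = f₀ · (v + u)/(v − u) (u > 0 toward emitter).
Returning signal is higher, so f₂ = f₀ + Δf = 38860 + 1132 = 39992 Hz.
Rearranging, u = v · (f₂ − f₀)/(f₂ + f₀) = 351 × 1132/78852 ≈ 5.0 m/s.
So the target is moving at 5.0 m/s toward the emitter.

5.0 m/s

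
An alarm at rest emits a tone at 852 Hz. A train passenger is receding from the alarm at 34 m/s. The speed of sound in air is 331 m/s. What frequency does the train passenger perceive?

Only the observer moves, away from the source, so f' = f · (v − v_o)/v.
f' = 852 × (331 − 34)/331 = 852 × 297/331 ≈ 764 Hz.

764 Hz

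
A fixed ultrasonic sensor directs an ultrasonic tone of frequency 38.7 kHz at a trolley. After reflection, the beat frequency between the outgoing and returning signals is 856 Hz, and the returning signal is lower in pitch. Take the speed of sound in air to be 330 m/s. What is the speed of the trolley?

3.7 m/s

Double Doppler shift off a moving reflector: f₂ = f₀ · (v + u)/(v − u) (u > 0 toward emitter).
Returning signal is lower, so f₂ = f₀ − Δf = 38700 − 856 = 37844 Hz.
Rearranging, u = v · (f₂ − f₀)/(f₂ + f₀) = 330 × -856/76544 ≈ -3.7 m/s.
So the trolley is moving at 3.7 m/s away from the emitter.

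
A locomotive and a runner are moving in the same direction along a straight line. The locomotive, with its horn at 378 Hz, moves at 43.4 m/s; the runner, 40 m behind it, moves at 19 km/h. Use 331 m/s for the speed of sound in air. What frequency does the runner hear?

19 km/h = 5.278 m/s.
The runner is behind, so the locomotive is moving away from it while the runner is moving toward the locomotive.
With source receding and observer approaching, f' = f · (v + v_o)/(v + v_s).
f' = 378 × (331 + 5.278)/(331 + 43.4) = 378 × 336.28/374.4 ≈ 340 Hz.

340 Hz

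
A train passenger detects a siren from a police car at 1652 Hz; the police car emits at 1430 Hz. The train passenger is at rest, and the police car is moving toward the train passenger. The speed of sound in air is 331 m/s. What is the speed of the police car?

f' = f · v/(v − v_s) ⇒ v_s = v · |1 − f/f'|.
v_s = 331 × |1 − 1430/1652| = 331 × 0.1344 ≈ 44 m/s.

44 m/s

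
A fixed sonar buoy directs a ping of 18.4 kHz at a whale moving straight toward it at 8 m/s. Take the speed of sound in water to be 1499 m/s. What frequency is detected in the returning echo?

The whale first receives the wave as a moving observer: f₁ = f₀ · (v + u)/v = 18.4 × (1499 + 8)/1499 ≈ 18.50 kHz.
The reflection then acts as a moving source: f₂ = f₁ · v/(v − u) ≈ 18.60 kHz.

18.60 kHz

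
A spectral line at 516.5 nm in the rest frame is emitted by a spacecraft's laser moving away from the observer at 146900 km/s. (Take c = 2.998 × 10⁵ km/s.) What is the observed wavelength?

882.8 nm

β = v/c = 146900/299800 = 0.4900.
Relativistic Doppler for wavelength: λ' = λ₀ · √((1 + β)/(1 − β)).
λ' = 516.5 × √(1.4900/0.5100) = 516.5 × 1.70924 ≈ 882.8 nm.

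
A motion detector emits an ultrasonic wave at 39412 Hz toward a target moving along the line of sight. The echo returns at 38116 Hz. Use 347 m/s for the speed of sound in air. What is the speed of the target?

5.8 m/s

Double Doppler shift off a moving reflector: f₂ = f₀ · (v + u)/(v − u) (u > 0 toward emitter).
Rearranging, u = v · (f₂ − f₀)/(f₂ + f₀) = 347 × -1296/77528 ≈ -5.8 m/s.
So the target is moving at 5.8 m/s away from the emitter.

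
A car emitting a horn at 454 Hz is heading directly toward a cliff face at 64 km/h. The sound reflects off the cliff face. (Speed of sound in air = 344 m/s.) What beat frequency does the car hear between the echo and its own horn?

64 km/h = 17.78 m/s.
The cliff face receives the sound from a moving source: f₁ = f₀ · v/(v − v_e) = 454 × 344/326.22 ≈ 478.7 Hz.
On the return leg the car is a moving observer: f₂ = f₁ · (v + v_e)/v = 478.7 × 361.78/344 ≈ 503.5 Hz.
Equivalently f₂ = f₀ · (v + v_e)/(v − v_e).
Beat against the emitted tone: |f₂ − f₀| = 2v_e·f₀/(v − v_e) = 2 × 17.78 × 454/326.22 ≈ 49.5 Hz.

49.5 Hz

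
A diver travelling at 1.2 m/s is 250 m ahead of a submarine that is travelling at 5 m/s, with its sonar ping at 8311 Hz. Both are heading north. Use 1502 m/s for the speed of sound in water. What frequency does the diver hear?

8332 Hz

The diver is ahead, so the submarine is moving toward it while the diver is moving away from the submarine.
Both move, so f' = f · (v − v_o)/(v − v_s).
f' = 8311 × (1502 − 1.2)/(1502 − 5) = 8311 × 1500.8/1497 ≈ 8332 Hz.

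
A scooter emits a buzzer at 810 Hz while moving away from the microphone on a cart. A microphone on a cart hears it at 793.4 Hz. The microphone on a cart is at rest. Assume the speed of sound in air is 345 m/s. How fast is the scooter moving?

f' = f · v/(v + v_s) ⇒ v_s = v · |1 − f/f'|.
v_s = 345 × |1 − 810/793.4| = 345 × 0.02092 ≈ 7.2 m/s.

7.2 m/s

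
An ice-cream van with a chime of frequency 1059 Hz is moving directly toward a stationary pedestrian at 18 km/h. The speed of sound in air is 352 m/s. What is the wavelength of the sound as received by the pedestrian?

18 km/h = 5 m/s.
Only the source moves, toward the listener, so f' = f · v/(v − v_s).
f' = 1059 × 352/(352 − 5) ≈ 1074 Hz.
λ' = v/f' = 352/1074.26 ≈ 32.8 cm.

32.8 cm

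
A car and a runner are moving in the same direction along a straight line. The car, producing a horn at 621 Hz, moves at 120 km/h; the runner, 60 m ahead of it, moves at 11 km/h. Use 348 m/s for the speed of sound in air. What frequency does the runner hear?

120 km/h = 33.33 m/s; 11 km/h = 3.056 m/s.
The runner is ahead, so the car is moving toward it while the runner is moving away from the car.
Both move, so f' = f · (v − v_o)/(v − v_s).
f' = 621 × (348 − 3.056)/(348 − 33.33) = 621 × 344.94/314.67 ≈ 681 Hz.

681 Hz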